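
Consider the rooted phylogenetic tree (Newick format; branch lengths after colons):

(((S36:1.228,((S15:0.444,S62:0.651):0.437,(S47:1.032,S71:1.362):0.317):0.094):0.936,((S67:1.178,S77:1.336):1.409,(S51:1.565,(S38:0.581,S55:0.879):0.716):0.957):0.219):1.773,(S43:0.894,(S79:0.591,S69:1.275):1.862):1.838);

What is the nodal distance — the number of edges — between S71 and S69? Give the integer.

8

The MRCA of S71 and S69 is the root of the tree.
From S71 up to that node: 5 branches. From S69 up to the same node: 3 branches. Total: 5 + 3 = 8.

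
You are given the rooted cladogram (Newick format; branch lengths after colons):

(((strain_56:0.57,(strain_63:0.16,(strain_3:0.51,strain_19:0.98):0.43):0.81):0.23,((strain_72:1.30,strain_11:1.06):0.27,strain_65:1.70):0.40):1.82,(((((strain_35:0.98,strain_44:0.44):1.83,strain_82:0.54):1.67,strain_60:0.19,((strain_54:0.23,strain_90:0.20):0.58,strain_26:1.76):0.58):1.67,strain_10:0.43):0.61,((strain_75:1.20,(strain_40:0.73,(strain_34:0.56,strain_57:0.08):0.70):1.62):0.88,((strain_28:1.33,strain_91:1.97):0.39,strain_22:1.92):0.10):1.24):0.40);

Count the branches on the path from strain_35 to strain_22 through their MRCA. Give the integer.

The MRCA of strain_35 and strain_22 is the node subtending (((((strain_35,strain_44),strain_82),strain_60,((strain_54,strain_90),strain_26)),strain_10),((strain_75,(strain_40,(strain_34,strain_57))),((strain_28,strain_91),strain_22))).
From strain_35 up to that node: 5 branches. From strain_22 up to the same node: 3 branches. Total: 5 + 3 = 8.

8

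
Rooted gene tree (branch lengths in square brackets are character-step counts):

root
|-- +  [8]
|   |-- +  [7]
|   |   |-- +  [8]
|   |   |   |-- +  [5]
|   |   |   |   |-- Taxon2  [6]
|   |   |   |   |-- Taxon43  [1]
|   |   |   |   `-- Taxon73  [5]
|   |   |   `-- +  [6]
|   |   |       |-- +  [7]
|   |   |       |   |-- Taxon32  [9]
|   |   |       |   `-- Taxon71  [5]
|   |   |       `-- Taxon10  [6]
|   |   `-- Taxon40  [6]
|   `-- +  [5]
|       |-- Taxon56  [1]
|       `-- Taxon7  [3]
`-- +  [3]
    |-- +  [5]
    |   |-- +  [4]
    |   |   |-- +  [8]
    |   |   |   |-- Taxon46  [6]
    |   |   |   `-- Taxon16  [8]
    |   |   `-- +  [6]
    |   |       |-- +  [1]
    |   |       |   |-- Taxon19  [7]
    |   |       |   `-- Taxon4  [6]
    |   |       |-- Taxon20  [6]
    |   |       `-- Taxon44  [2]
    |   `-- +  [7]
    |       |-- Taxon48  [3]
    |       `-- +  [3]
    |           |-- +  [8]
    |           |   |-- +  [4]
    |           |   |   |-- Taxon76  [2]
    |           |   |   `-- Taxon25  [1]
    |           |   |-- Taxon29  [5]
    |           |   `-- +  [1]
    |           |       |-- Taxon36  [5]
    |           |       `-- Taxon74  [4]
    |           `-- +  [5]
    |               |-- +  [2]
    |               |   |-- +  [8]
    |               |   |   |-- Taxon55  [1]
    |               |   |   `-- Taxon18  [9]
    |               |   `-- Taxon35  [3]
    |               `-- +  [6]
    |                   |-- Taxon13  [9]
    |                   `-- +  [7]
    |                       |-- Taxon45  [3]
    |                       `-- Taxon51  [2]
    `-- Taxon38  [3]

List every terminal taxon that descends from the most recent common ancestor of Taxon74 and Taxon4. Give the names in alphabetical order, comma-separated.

Tracing Taxon74: it sits inside (Taxon36,Taxon74).
Tracing Taxon4: it sits inside (Taxon19,Taxon4).
The smallest clade enclosing both is (((Taxon46,Taxon16),((Taxon19,Taxon4),Taxon20,Taxon44)),(Taxon48,(((Taxon76,Taxon25),Taxon29,(Taxon36,Taxon74)),(((Taxon55,Taxon18),Taxon35),(Taxon13,(Taxon45,Taxon51)))))); the answer is its 18 terminal taxa in alphabetical order.

Taxon13, Taxon16, Taxon18, Taxon19, Taxon20, Taxon25, Taxon29, Taxon35, Taxon36, Taxon4, Taxon44, Taxon45, Taxon46, Taxon48, Taxon51, Taxon55, Taxon74, Taxon76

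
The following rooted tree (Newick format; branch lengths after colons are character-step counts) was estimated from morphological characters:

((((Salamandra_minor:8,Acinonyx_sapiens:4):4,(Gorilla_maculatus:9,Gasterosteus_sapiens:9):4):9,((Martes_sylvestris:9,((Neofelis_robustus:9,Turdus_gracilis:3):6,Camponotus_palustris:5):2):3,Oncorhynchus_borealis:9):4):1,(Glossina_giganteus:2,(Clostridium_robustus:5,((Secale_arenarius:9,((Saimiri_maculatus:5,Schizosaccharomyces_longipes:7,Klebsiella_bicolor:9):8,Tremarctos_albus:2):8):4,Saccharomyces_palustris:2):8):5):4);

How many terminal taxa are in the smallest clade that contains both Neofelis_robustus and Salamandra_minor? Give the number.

The MRCA of Neofelis_robustus and Salamandra_minor is the node subtending (((Salamandra_minor,Acinonyx_sapiens),(Gorilla_maculatus,Gasterosteus_sapiens)),((Martes_sylvestris,((Neofelis_robustus,Turdus_gracilis),Camponotus_palustris)),Oncorhynchus_borealis)).
That clade contains 9 terminal taxa: Acinonyx_sapiens, Camponotus_palustris, Gasterosteus_sapiens, Gorilla_maculatus, Martes_sylvestris, Neofelis_robustus, Oncorhynchus_borealis, Salamandra_minor, Turdus_gracilis.

9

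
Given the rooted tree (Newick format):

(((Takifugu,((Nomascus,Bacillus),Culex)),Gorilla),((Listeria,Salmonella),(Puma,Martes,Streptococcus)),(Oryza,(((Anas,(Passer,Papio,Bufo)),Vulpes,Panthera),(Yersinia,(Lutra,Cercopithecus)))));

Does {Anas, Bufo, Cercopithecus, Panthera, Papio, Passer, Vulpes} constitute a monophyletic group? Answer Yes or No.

The MRCA of the listed taxa subtends (((Anas,(Passer,Papio,Bufo)),Vulpes,Panthera),(Yersinia,(Lutra,Cercopithecus))).
That clade also contains Lutra, Yersinia, which are not in the proposed group, so the group is not monophyletic.

No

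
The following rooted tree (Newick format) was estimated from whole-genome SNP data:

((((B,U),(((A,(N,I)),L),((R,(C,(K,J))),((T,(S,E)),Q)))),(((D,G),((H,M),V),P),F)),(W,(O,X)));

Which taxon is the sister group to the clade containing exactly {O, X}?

W

The clade containing exactly {O, X} attaches to the tree at the node subtending (W,(O,X)).
The other lineage descending from that same node — the sister group — is the single tip W.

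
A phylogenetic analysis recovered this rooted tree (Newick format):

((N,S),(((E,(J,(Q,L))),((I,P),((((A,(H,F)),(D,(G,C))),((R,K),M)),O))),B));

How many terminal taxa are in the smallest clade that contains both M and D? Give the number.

The MRCA of M and D is the node subtending (((A,(H,F)),(D,(G,C))),((R,K),M)).
That clade contains 9 terminal taxa: A, C, D, F, G, H, K, M, R.

9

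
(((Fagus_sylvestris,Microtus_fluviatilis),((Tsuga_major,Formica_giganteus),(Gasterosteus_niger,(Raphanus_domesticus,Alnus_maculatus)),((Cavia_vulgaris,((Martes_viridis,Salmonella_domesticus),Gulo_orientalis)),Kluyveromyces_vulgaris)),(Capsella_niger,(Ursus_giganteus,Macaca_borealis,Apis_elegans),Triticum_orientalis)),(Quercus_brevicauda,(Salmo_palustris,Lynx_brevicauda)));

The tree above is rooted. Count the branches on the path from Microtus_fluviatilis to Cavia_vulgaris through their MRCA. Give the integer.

6

The MRCA of Microtus_fluviatilis and Cavia_vulgaris is the node subtending ((Fagus_sylvestris,Microtus_fluviatilis),((Tsuga_major,Formica_giganteus),(Gasterosteus_niger,(Raphanus_domesticus,Alnus_maculatus)),((Cavia_vulgaris,((Martes_viridis,Salmonella_domesticus),Gulo_orientalis)),Kluyveromyces_vulgaris)),(Capsella_niger,(Ursus_giganteus,Macaca_borealis,Apis_elegans),Triticum_orientalis)).
From Microtus_fluviatilis up to that node: 2 branches. From Cavia_vulgaris up to the same node: 4 branches. Total: 2 + 4 = 6.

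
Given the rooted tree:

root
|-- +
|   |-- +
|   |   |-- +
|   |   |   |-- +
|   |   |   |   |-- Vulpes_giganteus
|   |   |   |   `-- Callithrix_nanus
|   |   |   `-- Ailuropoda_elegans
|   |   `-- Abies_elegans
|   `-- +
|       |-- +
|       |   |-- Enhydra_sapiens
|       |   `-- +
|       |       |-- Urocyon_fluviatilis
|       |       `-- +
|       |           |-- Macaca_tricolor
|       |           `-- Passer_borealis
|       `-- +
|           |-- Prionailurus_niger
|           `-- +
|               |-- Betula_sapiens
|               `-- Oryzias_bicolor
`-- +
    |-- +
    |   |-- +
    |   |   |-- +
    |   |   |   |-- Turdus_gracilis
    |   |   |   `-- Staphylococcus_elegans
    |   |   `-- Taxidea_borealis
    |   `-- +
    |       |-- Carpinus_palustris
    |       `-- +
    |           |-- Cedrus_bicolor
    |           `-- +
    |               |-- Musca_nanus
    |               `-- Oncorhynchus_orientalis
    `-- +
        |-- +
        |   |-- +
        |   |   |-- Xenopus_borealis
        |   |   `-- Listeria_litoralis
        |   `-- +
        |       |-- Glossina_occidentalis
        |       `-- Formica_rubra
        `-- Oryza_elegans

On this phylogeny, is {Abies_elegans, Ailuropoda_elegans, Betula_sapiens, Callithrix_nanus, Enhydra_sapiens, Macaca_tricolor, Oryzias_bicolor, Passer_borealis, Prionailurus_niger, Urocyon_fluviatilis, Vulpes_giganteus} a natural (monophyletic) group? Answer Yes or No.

Yes

The most recent common ancestor of these taxa subtends ((((Vulpes_giganteus,Callithrix_nanus),Ailuropoda_elegans),Abies_elegans),((Enhydra_sapiens,(Urocyon_fluviatilis,(Macaca_tricolor,Passer_borealis))),(Prionailurus_niger,(Betula_sapiens,Oryzias_bicolor)))).
That clade has exactly 11 tips — every listed taxon and nothing else — so the group is monophyletic.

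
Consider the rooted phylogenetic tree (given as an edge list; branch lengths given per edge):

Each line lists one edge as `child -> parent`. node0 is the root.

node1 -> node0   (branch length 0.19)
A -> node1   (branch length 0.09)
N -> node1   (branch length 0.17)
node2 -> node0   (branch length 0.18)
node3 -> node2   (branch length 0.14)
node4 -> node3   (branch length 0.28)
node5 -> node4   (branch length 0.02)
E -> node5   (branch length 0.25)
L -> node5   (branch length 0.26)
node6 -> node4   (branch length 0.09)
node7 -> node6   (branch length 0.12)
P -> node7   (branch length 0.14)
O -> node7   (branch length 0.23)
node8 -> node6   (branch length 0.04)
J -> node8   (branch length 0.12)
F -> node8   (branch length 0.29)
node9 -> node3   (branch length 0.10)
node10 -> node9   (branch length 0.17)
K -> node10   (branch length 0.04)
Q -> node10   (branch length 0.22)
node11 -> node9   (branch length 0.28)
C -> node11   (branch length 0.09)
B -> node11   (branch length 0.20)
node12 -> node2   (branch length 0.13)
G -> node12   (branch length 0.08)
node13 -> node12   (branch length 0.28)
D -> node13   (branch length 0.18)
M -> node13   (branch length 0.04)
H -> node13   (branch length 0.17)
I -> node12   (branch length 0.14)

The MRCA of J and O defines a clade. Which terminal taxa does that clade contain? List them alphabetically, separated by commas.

F, J, O, P

Tracing J: it sits inside (J,F).
Tracing O: it sits inside (P,O).
The smallest clade enclosing both is ((P,O),(J,F)); the answer is its 4 terminal taxa in alphabetical order.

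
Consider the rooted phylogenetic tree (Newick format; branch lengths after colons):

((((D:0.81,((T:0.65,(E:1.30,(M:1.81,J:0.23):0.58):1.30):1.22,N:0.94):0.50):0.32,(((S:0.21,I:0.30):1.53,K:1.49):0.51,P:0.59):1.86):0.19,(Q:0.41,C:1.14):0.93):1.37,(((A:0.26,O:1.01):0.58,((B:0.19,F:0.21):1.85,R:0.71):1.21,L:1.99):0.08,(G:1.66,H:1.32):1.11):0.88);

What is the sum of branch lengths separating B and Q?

The path runs B → … → MRCA → … → Q; the MRCA is the root of the tree.
Branch lengths along that path: 0.19 + 1.85 + 1.21 + 0.08 + 0.88 + 1.37 + 0.93 + 0.41 = 6.92.

6.92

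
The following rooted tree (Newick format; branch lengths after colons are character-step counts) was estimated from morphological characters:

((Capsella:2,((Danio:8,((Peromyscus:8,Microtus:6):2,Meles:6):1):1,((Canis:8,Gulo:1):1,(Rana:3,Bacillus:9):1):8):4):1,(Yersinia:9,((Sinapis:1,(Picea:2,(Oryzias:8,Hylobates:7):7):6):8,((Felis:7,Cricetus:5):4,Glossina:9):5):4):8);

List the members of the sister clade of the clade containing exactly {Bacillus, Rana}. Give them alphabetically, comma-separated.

Canis, Gulo

The clade containing exactly {Bacillus, Rana} attaches to the tree at the node subtending ((Canis,Gulo),(Rana,Bacillus)).
The other lineage descending from that same node — the sister group — is (Canis,Gulo); its 2 tips in alphabetical order are the answer.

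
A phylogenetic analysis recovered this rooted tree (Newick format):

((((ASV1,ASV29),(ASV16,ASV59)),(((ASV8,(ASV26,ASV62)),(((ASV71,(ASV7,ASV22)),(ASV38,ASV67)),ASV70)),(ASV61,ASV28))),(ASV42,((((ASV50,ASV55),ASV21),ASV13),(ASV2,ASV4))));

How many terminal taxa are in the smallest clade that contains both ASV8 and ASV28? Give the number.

11

The MRCA of ASV8 and ASV28 is the node subtending (((ASV8,(ASV26,ASV62)),(((ASV71,(ASV7,ASV22)),(ASV38,ASV67)),ASV70)),(ASV61,ASV28)).
That clade contains 11 terminal taxa: ASV22, ASV26, ASV28, ASV38, ASV61, ASV62, ASV67, ASV7, ASV70, ASV71, ASV8.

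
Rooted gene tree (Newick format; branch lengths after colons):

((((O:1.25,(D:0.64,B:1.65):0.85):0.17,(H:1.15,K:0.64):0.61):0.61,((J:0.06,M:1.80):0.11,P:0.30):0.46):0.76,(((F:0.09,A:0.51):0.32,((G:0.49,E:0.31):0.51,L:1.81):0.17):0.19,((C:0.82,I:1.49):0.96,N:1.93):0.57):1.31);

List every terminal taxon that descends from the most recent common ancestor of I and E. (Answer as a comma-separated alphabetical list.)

Tracing I: it sits inside (C,I).
Tracing E: it sits inside (G,E).
The smallest clade enclosing both is (((F,A),((G,E),L)),((C,I),N)); the answer is its 8 terminal taxa in alphabetical order.

A, C, E, F, G, I, L, N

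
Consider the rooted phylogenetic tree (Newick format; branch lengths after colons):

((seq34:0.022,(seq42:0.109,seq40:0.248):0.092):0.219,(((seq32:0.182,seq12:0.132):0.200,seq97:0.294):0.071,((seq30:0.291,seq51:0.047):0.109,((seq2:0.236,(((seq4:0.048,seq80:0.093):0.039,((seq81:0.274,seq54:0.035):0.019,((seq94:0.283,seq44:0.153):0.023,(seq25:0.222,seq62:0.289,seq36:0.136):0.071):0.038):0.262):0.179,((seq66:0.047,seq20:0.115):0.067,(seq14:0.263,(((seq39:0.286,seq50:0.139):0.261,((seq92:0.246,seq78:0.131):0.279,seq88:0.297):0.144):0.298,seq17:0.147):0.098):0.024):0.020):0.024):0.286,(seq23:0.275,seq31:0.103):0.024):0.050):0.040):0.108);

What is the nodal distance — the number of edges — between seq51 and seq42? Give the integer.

7

The MRCA of seq51 and seq42 is the root of the tree.
From seq51 up to that node: 4 branches. From seq42 up to the same node: 3 branches. Total: 4 + 3 = 7.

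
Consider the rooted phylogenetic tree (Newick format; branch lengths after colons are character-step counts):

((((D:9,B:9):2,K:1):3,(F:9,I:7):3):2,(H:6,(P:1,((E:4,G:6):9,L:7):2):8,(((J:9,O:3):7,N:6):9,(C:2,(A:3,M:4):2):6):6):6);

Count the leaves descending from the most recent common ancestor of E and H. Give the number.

11

The MRCA of E and H is the node subtending (H,(P,((E,G),L)),(((J,O),N),(C,(A,M)))).
That clade contains 11 terminal taxa: A, C, E, G, H, J, L, M, N, O, P.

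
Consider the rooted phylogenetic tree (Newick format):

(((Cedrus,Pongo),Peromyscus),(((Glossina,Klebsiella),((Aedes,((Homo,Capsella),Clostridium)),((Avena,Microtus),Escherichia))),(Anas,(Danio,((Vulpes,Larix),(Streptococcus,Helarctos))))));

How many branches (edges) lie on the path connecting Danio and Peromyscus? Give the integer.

6

The MRCA of Danio and Peromyscus is the root of the tree.
From Danio up to that node: 4 branches. From Peromyscus up to the same node: 2 branches. Total: 4 + 2 = 6.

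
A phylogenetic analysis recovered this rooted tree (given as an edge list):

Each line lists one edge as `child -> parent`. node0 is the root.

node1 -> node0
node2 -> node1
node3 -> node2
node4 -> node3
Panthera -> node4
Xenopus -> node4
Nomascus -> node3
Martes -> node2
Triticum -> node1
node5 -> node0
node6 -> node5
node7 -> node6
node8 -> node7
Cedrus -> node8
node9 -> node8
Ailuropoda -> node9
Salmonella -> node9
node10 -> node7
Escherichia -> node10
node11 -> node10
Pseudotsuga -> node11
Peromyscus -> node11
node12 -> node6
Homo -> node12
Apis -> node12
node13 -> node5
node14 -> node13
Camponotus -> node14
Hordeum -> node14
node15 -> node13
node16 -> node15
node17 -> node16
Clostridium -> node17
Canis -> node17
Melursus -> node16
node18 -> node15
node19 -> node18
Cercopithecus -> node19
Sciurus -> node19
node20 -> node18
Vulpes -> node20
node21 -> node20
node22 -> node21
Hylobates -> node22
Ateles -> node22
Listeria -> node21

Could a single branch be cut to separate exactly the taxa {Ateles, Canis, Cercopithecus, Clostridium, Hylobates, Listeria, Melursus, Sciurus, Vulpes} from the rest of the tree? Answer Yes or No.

The most recent common ancestor of these taxa subtends (((Clostridium,Canis),Melursus),((Cercopithecus,Sciurus),(Vulpes,((Hylobates,Ateles),Listeria)))).
That clade has exactly 9 tips — every listed taxon and nothing else — so the group is monophyletic.

Yes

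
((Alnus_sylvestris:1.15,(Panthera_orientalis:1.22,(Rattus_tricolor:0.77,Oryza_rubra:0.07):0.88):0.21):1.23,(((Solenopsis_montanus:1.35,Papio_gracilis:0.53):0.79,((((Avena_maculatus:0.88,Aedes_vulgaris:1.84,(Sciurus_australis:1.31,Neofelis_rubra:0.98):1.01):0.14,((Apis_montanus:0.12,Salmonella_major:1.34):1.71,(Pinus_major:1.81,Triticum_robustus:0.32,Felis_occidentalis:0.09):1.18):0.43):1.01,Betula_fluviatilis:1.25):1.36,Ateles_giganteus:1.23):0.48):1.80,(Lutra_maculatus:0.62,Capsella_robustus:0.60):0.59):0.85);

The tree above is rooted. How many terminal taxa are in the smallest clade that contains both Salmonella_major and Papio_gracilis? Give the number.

13

The MRCA of Salmonella_major and Papio_gracilis is the node subtending ((Solenopsis_montanus,Papio_gracilis),((((Avena_maculatus,Aedes_vulgaris,(Sciurus_australis,Neofelis_rubra)),((Apis_montanus,Salmonella_major),(Pinus_major,Triticum_robustus,Felis_occidentalis))),Betula_fluviatilis),Ateles_giganteus)).
That clade contains 13 terminal taxa: Aedes_vulgaris, Apis_montanus, Ateles_giganteus, Avena_maculatus, Betula_fluviatilis, Felis_occidentalis, Neofelis_rubra, Papio_gracilis, Pinus_major, Salmonella_major, Sciurus_australis, Solenopsis_montanus, Triticum_robustus.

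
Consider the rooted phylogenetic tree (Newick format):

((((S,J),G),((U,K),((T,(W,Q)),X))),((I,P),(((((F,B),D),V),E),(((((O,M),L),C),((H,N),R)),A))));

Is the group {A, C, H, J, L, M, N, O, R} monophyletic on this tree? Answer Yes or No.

The MRCA of the listed taxa is the root, so the smallest clade containing them is the whole tree.
That clade also contains B, D, E, F, G, I, K, P, Q, S, T, U, V, W, X, which are not in the proposed group, so the group is not monophyletic.

No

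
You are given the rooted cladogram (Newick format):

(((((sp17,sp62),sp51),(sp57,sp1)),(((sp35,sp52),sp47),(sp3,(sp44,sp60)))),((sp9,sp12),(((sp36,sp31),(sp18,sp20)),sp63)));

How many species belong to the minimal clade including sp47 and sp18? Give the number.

18

The MRCA of sp47 and sp18 is the root, so the clade is the entire tree.
That clade contains 18 terminal taxa: sp1, sp12, sp17, sp18, sp20, sp3, sp31, sp35, sp36, sp44, sp47, sp51, sp52, sp57, sp60, sp62, sp63, sp9.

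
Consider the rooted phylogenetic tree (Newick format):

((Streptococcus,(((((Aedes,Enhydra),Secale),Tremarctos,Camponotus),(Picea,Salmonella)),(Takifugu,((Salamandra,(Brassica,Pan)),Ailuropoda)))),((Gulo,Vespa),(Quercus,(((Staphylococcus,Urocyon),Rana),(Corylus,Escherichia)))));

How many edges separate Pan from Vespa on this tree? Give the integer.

10

The MRCA of Pan and Vespa is the root of the tree.
From Pan up to that node: 7 branches. From Vespa up to the same node: 3 branches. Total: 7 + 3 = 10.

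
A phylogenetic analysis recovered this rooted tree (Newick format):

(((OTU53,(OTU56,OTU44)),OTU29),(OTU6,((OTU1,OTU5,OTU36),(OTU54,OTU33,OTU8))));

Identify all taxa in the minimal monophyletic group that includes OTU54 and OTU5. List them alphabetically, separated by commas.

Tracing OTU54: it sits inside (OTU54,OTU33,OTU8).
Tracing OTU5: it sits inside (OTU1,OTU5,OTU36).
The smallest clade enclosing both is ((OTU1,OTU5,OTU36),(OTU54,OTU33,OTU8)); the answer is its 6 terminal taxa in alphabetical order.

OTU1, OTU33, OTU36, OTU5, OTU54, OTU8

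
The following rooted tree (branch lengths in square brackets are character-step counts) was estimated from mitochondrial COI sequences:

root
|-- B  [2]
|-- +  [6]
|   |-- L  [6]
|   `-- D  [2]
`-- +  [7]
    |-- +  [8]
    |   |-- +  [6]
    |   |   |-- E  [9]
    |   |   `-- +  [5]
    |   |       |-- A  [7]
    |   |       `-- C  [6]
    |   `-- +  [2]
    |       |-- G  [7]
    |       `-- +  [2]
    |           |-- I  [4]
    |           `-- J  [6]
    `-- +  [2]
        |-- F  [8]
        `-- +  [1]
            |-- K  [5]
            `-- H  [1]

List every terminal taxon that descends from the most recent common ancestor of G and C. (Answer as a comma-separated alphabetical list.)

A, C, E, G, I, J

Tracing G: it sits inside (G,(I,J)).
Tracing C: it sits inside (A,C).
The smallest clade enclosing both is ((E,(A,C)),(G,(I,J))); the answer is its 6 terminal taxa in alphabetical order.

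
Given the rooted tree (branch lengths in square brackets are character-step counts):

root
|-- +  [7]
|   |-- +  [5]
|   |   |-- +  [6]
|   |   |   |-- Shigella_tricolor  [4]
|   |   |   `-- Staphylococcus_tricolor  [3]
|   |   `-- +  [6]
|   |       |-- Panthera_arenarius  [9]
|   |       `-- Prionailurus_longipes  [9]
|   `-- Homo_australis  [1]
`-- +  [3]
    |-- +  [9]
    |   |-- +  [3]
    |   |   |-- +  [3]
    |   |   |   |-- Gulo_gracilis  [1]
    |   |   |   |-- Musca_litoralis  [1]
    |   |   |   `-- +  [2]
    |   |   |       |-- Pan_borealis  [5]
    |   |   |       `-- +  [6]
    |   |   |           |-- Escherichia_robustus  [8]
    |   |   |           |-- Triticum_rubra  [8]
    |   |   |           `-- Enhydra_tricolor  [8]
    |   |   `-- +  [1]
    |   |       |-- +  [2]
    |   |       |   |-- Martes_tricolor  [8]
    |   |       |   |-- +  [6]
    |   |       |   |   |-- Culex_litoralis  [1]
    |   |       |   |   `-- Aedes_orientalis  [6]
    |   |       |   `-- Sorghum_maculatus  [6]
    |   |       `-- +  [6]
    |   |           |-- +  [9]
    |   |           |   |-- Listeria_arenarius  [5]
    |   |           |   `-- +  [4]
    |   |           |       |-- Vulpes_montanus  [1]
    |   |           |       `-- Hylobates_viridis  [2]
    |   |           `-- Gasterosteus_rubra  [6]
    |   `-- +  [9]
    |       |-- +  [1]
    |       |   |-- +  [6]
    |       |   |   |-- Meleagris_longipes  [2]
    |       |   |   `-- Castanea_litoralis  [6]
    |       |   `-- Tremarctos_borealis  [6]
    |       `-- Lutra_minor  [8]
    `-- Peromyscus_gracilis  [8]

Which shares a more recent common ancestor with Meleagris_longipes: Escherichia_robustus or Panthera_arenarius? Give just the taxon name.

The MRCA of Meleagris_longipes and Escherichia_robustus subtends (((Gulo_gracilis,Musca_litoralis,(Pan_borealis,(Escherichia_robustus,Triticum_rubra,Enhydra_tricolor))),((Martes_tricolor,(Culex_litoralis,Aedes_orientalis),Sorghum_maculatus),((Listeria_arenarius,(Vulpes_montanus,Hylobates_viridis)),Gasterosteus_rubra))),(((Meleagris_longipes,Castanea_litoralis),Tremarctos_borealis),Lutra_minor)) (18 taxa).
The MRCA of Meleagris_longipes and Panthera_arenarius is the root, subtending the entire tree (24 taxa).
The first is nested inside the second, so Meleagris_longipes shares a more recent common ancestor with Escherichia_robustus.

Escherichia_robustus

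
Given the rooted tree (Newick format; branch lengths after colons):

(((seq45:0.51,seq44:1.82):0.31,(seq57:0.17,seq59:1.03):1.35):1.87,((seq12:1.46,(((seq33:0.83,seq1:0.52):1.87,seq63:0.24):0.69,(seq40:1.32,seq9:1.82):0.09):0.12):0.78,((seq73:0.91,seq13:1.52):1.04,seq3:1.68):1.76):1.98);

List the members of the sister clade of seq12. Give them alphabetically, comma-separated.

seq12 attaches to the tree at the node subtending (seq12,(((seq33,seq1),seq63),(seq40,seq9))).
The other lineage descending from that same node — the sister group — is (((seq33,seq1),seq63),(seq40,seq9)); its 5 tips in alphabetical order are the answer.

seq1, seq33, seq40, seq63, seq9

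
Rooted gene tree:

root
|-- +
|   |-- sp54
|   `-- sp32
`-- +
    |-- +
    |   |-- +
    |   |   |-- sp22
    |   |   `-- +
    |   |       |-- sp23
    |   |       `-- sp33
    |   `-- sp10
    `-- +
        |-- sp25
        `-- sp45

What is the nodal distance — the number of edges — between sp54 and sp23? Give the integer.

7

The MRCA of sp54 and sp23 is the root of the tree.
From sp54 up to that node: 2 branches. From sp23 up to the same node: 5 branches. Total: 2 + 5 = 7.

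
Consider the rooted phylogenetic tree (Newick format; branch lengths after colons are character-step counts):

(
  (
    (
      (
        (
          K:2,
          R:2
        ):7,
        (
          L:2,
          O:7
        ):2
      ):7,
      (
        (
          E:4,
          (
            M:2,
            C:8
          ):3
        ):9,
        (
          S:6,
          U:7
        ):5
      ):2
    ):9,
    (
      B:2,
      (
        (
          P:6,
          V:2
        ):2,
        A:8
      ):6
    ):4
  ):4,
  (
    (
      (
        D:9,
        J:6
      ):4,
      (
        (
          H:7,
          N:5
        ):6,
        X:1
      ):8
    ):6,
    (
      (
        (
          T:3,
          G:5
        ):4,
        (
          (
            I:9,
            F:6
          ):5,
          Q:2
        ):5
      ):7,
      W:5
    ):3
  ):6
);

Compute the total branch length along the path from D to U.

52

The path runs D → … → MRCA → … → U; the MRCA is the root of the tree.
Branch lengths along that path: 9 + 4 + 6 + 6 + 4 + 9 + 2 + 5 + 7 = 52.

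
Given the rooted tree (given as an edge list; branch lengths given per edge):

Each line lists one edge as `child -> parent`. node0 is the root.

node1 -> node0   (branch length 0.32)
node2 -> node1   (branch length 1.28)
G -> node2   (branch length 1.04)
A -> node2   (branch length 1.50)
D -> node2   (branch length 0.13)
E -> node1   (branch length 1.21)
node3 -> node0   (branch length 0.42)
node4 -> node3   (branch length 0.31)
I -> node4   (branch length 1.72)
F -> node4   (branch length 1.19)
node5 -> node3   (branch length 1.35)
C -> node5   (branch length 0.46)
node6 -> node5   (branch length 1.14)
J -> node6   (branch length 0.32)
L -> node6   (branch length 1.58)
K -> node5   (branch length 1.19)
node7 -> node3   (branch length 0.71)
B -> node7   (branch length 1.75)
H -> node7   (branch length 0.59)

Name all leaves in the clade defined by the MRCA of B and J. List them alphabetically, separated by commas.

Tracing B: it sits inside (B,H).
Tracing J: it sits inside (J,L).
The smallest clade enclosing both is ((I,F),(C,(J,L),K),(B,H)); the answer is its 8 terminal taxa in alphabetical order.

B, C, F, H, I, J, K, L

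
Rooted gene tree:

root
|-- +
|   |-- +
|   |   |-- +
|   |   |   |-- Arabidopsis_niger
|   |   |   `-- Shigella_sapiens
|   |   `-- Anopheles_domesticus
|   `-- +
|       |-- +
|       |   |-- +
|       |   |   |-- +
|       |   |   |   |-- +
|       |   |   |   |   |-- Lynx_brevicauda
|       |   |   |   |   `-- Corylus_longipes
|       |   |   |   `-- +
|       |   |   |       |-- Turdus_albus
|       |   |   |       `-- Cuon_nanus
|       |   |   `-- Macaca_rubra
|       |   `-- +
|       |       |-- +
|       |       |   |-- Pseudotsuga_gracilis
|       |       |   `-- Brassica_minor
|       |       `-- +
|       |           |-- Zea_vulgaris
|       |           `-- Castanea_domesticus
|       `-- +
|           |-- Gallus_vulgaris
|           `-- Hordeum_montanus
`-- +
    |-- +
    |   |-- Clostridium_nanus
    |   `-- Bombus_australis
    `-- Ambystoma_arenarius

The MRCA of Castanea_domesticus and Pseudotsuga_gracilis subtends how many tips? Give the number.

The MRCA of Castanea_domesticus and Pseudotsuga_gracilis is the node subtending ((Pseudotsuga_gracilis,Brassica_minor),(Zea_vulgaris,Castanea_domesticus)).
That clade contains 4 terminal taxa: Brassica_minor, Castanea_domesticus, Pseudotsuga_gracilis, Zea_vulgaris.

4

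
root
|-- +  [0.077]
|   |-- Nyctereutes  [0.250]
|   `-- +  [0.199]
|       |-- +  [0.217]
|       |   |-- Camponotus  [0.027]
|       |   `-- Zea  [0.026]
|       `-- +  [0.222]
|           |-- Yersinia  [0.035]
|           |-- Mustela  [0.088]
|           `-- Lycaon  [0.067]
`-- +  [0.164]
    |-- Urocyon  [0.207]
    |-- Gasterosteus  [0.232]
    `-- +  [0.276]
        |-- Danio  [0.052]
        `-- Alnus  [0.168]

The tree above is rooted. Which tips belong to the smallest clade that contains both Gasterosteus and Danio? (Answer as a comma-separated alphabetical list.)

Alnus, Danio, Gasterosteus, Urocyon

Tracing Gasterosteus: it sits inside (Urocyon,Gasterosteus,(Danio,Alnus)).
Tracing Danio: it sits inside (Danio,Alnus).
The smallest clade enclosing both is (Urocyon,Gasterosteus,(Danio,Alnus)); the answer is its 4 terminal taxa in alphabetical order.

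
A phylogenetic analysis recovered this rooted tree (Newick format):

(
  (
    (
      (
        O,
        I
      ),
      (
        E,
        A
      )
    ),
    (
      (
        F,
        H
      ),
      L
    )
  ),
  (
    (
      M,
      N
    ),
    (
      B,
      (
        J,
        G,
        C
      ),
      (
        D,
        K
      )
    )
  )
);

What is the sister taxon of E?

A

E attaches to the tree at the node subtending (E,A).
The other lineage descending from that same node — the sister group — is the single tip A.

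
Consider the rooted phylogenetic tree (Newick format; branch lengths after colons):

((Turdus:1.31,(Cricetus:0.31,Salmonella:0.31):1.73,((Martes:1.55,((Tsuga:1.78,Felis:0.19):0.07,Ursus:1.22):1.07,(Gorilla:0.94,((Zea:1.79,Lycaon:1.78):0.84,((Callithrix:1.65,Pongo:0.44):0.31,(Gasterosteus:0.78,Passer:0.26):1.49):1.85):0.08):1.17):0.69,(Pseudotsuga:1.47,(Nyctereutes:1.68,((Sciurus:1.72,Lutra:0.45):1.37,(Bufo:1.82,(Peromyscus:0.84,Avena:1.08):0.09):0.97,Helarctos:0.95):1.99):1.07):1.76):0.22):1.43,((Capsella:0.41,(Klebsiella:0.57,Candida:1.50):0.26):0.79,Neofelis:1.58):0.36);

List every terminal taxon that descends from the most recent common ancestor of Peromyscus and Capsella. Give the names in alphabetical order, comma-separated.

Tracing Peromyscus: it sits inside (Peromyscus,Avena).
Tracing Capsella: it sits inside (Capsella,(Klebsiella,Candida)).
The smallest clade enclosing both is the whole tree (their MRCA is the root), so the answer is all 26 tips in alphabetical order.

Avena, Bufo, Callithrix, Candida, Capsella, Cricetus, Felis, Gasterosteus, Gorilla, Helarctos, Klebsiella, Lutra, Lycaon, Martes, Neofelis, Nyctereutes, Passer, Peromyscus, Pongo, Pseudotsuga, Salmonella, Sciurus, Tsuga, Turdus, Ursus, Zea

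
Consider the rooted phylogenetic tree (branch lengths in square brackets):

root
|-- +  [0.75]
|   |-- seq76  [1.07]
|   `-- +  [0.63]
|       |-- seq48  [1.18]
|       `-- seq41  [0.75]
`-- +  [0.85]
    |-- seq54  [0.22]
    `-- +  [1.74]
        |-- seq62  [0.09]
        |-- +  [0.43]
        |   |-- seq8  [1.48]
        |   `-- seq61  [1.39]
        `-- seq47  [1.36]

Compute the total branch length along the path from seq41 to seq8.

The path runs seq41 → … → MRCA → … → seq8; the MRCA is the root of the tree.
Branch lengths along that path: 0.75 + 0.63 + 0.75 + 0.85 + 1.74 + 0.43 + 1.48 = 6.63.

6.63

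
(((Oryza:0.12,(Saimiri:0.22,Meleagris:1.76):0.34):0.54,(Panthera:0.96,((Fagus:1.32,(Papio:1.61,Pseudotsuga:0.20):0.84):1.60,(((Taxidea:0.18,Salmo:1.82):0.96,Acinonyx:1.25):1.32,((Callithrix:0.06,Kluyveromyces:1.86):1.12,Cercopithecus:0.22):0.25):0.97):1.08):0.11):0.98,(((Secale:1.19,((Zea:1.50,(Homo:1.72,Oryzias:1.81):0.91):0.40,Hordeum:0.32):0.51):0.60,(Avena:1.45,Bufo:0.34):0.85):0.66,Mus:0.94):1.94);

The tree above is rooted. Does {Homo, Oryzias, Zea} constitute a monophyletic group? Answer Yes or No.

The most recent common ancestor of these taxa subtends (Zea,(Homo,Oryzias)).
That clade has exactly 3 tips — every listed taxon and nothing else — so the group is monophyletic.

Yes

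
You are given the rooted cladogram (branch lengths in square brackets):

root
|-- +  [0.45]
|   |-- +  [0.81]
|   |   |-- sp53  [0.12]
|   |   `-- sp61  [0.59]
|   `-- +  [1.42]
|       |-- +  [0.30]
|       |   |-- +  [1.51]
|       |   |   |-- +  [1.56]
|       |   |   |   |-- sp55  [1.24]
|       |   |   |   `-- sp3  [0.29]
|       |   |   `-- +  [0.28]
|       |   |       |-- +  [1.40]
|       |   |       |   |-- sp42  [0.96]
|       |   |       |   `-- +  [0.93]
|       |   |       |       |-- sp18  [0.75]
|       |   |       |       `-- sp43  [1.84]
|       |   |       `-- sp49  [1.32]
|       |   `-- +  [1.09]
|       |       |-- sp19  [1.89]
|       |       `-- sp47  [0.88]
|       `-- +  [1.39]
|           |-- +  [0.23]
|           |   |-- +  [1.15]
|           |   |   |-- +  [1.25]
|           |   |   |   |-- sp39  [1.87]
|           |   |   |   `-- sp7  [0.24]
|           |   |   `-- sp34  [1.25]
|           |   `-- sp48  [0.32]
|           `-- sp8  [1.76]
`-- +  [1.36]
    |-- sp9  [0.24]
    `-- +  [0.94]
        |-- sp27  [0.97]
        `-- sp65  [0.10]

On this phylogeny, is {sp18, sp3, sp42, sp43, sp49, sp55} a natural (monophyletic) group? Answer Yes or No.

Yes

The most recent common ancestor of these taxa subtends ((sp55,sp3),((sp42,(sp18,sp43)),sp49)).
That clade has exactly 6 tips — every listed taxon and nothing else — so the group is monophyletic.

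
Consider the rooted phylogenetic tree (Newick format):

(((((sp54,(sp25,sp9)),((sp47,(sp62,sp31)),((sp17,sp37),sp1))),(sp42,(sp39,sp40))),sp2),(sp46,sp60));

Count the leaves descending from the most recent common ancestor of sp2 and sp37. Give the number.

13

The MRCA of sp2 and sp37 is the node subtending ((((sp54,(sp25,sp9)),((sp47,(sp62,sp31)),((sp17,sp37),sp1))),(sp42,(sp39,sp40))),sp2).
That clade contains 13 terminal taxa: sp1, sp17, sp2, sp25, sp31, sp37, sp39, sp40, sp42, sp47, sp54, sp62, sp9.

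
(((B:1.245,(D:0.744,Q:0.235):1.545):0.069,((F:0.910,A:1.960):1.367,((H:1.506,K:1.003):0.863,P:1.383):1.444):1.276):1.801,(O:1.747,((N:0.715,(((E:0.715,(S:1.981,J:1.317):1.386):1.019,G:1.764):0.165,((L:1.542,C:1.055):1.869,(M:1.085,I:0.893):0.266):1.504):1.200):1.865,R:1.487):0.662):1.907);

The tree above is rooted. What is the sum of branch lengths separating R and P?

The path runs R → … → MRCA → … → P; the MRCA is the root of the tree.
Branch lengths along that path: 1.487 + 0.662 + 1.907 + 1.801 + 1.276 + 1.444 + 1.383 = 9.960.

9.960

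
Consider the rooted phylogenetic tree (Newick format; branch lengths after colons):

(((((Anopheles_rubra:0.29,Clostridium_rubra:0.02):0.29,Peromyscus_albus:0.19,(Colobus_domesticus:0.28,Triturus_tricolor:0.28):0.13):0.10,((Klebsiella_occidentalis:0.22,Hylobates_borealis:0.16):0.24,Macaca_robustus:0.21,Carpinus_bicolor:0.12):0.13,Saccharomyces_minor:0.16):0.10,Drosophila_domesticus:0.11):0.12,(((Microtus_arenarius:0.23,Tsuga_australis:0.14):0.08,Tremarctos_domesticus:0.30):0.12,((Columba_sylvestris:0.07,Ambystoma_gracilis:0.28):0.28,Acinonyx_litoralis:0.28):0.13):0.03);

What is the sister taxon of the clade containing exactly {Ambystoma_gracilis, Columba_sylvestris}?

The clade containing exactly {Ambystoma_gracilis, Columba_sylvestris} attaches to the tree at the node subtending ((Columba_sylvestris,Ambystoma_gracilis),Acinonyx_litoralis).
The other lineage descending from that same node — the sister group — is the single tip Acinonyx_litoralis.

Acinonyx_litoralis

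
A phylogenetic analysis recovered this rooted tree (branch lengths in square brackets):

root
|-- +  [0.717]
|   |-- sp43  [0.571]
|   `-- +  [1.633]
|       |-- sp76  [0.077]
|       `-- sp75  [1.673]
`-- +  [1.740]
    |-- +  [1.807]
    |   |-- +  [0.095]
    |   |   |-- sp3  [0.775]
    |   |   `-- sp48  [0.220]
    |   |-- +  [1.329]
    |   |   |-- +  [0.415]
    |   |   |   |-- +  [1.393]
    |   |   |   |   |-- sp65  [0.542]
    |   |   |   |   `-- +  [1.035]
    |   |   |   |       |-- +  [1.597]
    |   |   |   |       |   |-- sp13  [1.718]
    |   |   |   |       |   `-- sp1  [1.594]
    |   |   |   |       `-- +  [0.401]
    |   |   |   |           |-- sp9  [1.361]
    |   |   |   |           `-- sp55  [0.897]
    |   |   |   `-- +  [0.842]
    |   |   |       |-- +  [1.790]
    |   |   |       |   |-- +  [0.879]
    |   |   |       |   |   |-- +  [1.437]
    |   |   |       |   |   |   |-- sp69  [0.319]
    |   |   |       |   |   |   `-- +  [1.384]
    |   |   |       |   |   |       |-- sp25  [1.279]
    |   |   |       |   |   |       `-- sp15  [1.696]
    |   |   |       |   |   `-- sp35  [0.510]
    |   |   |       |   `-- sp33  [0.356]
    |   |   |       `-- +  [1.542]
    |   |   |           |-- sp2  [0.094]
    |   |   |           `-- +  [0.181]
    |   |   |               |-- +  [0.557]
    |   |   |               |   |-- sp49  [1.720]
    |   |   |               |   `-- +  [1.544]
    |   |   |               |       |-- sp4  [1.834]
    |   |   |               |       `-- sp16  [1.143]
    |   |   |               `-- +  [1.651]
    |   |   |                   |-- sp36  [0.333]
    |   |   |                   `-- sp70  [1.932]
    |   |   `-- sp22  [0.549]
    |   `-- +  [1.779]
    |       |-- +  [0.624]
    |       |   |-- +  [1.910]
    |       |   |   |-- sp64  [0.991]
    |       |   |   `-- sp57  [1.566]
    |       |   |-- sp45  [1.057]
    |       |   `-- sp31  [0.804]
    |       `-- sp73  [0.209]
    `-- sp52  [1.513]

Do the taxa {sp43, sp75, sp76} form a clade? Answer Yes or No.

Yes

The most recent common ancestor of these taxa subtends (sp43,(sp76,sp75)).
That clade has exactly 3 tips — every listed taxon and nothing else — so the group is monophyletic.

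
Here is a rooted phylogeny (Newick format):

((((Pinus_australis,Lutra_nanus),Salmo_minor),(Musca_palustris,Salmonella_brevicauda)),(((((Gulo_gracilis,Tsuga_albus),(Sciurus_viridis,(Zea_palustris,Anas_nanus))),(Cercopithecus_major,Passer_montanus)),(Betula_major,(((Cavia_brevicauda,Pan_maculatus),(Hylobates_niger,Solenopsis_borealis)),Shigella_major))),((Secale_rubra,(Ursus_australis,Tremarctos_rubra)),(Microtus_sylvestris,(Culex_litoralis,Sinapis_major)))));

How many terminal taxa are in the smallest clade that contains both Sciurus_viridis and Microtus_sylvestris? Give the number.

The MRCA of Sciurus_viridis and Microtus_sylvestris is the node subtending (((((Gulo_gracilis,Tsuga_albus),(Sciurus_viridis,(Zea_palustris,Anas_nanus))),(Cercopithecus_major,Passer_montanus)),(Betula_major,(((Cavia_brevicauda,Pan_maculatus),(Hylobates_niger,Solenopsis_borealis)),Shigella_major))),((Secale_rubra,(Ursus_australis,Tremarctos_rubra)),(Microtus_sylvestris,(Culex_litoralis,Sinapis_major)))).
That clade contains 19 terminal taxa: Anas_nanus, Betula_major, Cavia_brevicauda, Cercopithecus_major, Culex_litoralis, Gulo_gracilis, Hylobates_niger, Microtus_sylvestris, Pan_maculatus, Passer_montanus, Sciurus_viridis, Secale_rubra, Shigella_major, Sinapis_major, Solenopsis_borealis, Tremarctos_rubra, Tsuga_albus, Ursus_australis, Zea_palustris.

19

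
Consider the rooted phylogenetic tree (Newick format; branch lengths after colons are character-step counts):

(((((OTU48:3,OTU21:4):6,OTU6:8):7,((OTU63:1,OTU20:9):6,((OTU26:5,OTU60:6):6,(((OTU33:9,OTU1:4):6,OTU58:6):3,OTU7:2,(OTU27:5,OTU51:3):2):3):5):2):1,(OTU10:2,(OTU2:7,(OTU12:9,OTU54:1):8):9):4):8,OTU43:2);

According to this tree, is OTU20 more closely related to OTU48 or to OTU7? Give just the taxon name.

The MRCA of OTU20 and OTU7 subtends ((OTU63,OTU20),((OTU26,OTU60),(((OTU33,OTU1),OTU58),OTU7,(OTU27,OTU51)))) (10 taxa).
The MRCA of OTU20 and OTU48 subtends (((OTU48,OTU21),OTU6),((OTU63,OTU20),((OTU26,OTU60),(((OTU33,OTU1),OTU58),OTU7,(OTU27,OTU51))))) (13 taxa).
The first is nested inside the second, so OTU20 shares a more recent common ancestor with OTU7.

OTU7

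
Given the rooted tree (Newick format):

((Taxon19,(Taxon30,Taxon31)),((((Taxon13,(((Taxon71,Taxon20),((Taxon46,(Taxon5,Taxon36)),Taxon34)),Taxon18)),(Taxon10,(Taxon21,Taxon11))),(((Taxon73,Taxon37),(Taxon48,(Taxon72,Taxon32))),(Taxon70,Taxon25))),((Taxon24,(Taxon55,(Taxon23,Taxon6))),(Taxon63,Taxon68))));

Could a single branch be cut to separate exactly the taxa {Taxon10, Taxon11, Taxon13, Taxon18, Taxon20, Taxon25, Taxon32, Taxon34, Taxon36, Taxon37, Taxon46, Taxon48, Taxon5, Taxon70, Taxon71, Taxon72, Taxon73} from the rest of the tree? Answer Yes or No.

The MRCA of the listed taxa subtends (((Taxon13,(((Taxon71,Taxon20),((Taxon46,(Taxon5,Taxon36)),Taxon34)),Taxon18)),(Taxon10,(Taxon21,Taxon11))),(((Taxon73,Taxon37),(Taxon48,(Taxon72,Taxon32))),(Taxon70,Taxon25))).
That clade also contains Taxon21, which is not in the proposed group, so the group is not monophyletic.

No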